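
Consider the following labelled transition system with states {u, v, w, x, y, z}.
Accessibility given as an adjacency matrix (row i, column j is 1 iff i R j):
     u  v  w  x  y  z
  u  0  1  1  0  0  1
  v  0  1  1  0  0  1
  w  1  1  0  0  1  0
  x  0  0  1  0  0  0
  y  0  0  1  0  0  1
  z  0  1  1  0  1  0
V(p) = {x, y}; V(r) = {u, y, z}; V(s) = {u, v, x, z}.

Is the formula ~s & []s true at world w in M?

No

Recall that []ψ holds at a world iff ψ holds at every accessible world, and <>ψ holds iff ψ holds at some accessible world.
At w: ~s is true, []s is false, so ~s & []s is false.
  At w: []s requires s at every successor {u, v, y}.
    s fails at y, so []s is false at w.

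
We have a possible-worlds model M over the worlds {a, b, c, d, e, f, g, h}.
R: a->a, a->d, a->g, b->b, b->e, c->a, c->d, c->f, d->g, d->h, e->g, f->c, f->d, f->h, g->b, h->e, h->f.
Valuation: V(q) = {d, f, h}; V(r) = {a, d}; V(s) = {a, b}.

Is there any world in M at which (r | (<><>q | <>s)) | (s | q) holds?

Let φ = (r | (<><>q | <>s)) | (s | q). Evaluate φ at each world:
  a (successors {a, d, g}): φ is true.
  b (successors {b, e}): φ is true.
  c (successors {a, d, f}): φ is true.
  d (successors {g, h}): φ is true.
  e (successors {g}): φ is false.
  f (successors {c, d, h}): φ is true.
  g (successors {b}): φ is true.
  h (successors {e, f}): φ is true.
Detail at a (witness):
  At a: r | (<><>q | <>s) is true, s | q is true, so (r | (<><>q | <>s)) | (s | q) is true.
    At a: r is true, <><>q | <>s is true, so r | (<><>q | <>s) is true.
      At a: <><>q is true, <>s is true, so <><>q | <>s is true.

Yes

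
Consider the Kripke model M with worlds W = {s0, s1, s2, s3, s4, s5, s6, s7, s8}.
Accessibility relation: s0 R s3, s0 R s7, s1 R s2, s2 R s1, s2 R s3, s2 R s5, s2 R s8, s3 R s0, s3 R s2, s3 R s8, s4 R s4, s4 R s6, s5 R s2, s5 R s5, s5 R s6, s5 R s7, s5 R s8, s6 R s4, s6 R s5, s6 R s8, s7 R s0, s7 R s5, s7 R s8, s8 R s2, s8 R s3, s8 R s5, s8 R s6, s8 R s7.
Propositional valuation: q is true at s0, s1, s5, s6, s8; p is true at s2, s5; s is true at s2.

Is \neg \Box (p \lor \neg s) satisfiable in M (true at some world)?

Let φ = \neg \Box (p \lor \neg s). Evaluate φ at each world:
  s0 (successors {s3, s7}): φ is false.
  s1 (successors {s2}): φ is false.
  s2 (successors {s1, s3, s5, s8}): φ is false.
  s3 (successors {s0, s2, s8}): φ is false.
  s4 (successors {s4, s6}): φ is false.
  s5 (successors {s2, s5, s6, s7, s8}): φ is false.
  s6 (successors {s4, s5, s8}): φ is false.
  s7 (successors {s0, s5, s8}): φ is false.
  s8 (successors {s2, s3, s5, s6, s7}): φ is false.
For instance, at s2:
  At s2: \Box (p \lor \neg s) is true, so \neg \Box (p \lor \neg s) is false.
    At s2: \Box (p \lor \neg s) requires p \lor \neg s at every successor {s1, s3, s5, s8}.
      At s1: p \lor \neg s is true.
      At s3: p \lor \neg s is true.
      At s5: p \lor \neg s is true.
      At s8: p \lor \neg s is true.
    So \Box (p \lor \neg s) is true at s2.

No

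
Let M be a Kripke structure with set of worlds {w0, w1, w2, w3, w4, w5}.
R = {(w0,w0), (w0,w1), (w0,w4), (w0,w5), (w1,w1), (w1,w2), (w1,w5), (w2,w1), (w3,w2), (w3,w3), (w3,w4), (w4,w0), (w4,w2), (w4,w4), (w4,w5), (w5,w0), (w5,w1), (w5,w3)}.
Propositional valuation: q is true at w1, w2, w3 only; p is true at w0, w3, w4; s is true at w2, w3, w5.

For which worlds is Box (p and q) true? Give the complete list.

Let φ = Box (p and q). Evaluate φ at each world:
  w0 (successors {w0, w1, w4, w5}): φ is false.
  w1 (successors {w1, w2, w5}): φ is false.
  w2 (successors {w1}): φ is false.
  w3 (successors {w2, w3, w4}): φ is false.
  w4 (successors {w0, w2, w4, w5}): φ is false.
  w5 (successors {w0, w1, w3}): φ is false.
For instance, at w5:
  At w5: Box (p and q) requires p and q at every successor {w0, w1, w3}.
    p and q fails at w0, so Box (p and q) is false at w5.
Satisfying worlds: none.

none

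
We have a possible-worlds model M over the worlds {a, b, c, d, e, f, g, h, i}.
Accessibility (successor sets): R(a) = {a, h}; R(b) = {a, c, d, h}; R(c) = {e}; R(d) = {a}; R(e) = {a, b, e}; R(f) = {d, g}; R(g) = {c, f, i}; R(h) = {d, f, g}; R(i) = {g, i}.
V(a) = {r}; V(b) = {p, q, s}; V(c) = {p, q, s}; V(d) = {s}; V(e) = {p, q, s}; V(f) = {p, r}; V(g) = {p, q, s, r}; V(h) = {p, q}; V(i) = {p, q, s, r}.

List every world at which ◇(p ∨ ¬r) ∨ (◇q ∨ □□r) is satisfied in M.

a, b, c, e, f, g, h, i

Let φ = ◇(p ∨ ¬r) ∨ (◇q ∨ □□r). Evaluate φ at each world:
  a (successors {a, h}): φ is true.
  b (successors {a, c, d, h}): φ is true.
  c (successors {e}): φ is true.
  d (successors {a}): φ is false.
  e (successors {a, b, e}): φ is true.
  f (successors {d, g}): φ is true.
  g (successors {c, f, i}): φ is true.
  h (successors {d, f, g}): φ is true.
  i (successors {g, i}): φ is true.
For instance, at g:
  At g: ◇(p ∨ ¬r) is true, ◇q ∨ □□r is true, so ◇(p ∨ ¬r) ∨ (◇q ∨ □□r) is true.
    At g: ◇(p ∨ ¬r) requires p ∨ ¬r at some successor in {c, f, i}.
      p ∨ ¬r holds at c, so ◇(p ∨ ¬r) is true at g.
    At g: ◇q is true, □□r is false, so ◇q ∨ □□r is true.
      At g: ◇q requires q at some successor in {c, f, i}.
        q holds at c, so ◇q is true at g.
      At g: □□r requires □r at every successor {c, f, i}.
        □r fails at c, so □□r is false at g.
Satisfying worlds: {a, b, c, e, f, g, h, i}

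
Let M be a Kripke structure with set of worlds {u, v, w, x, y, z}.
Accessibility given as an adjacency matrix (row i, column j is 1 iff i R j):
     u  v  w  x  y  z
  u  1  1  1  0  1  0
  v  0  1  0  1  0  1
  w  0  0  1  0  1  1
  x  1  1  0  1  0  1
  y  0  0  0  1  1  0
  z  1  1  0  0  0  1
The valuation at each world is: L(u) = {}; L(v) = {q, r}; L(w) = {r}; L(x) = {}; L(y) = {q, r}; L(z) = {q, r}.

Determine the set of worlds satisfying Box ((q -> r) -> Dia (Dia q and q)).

Recall that Box ψ holds at a world iff ψ holds at every accessible world, and Dia ψ holds iff ψ holds at some accessible world.
Let φ = Box ((q -> r) -> Dia (Dia q and q)). Evaluate φ at each world:
  u (successors {u, v, w, y}): φ is true.
  v (successors {v, x, z}): φ is true.
  w (successors {w, y, z}): φ is true.
  x (successors {u, v, x, z}): φ is true.
  y (successors {x, y}): φ is true.
  z (successors {u, v, z}): φ is true.
For instance, at w:
  At w: Box ((q -> r) -> Dia (Dia q and q)) requires (q -> r) -> Dia (Dia q and q) at every successor {w, y, z}.
      At w: q -> r is true, Dia (Dia q and q) is true, so (q -> r) -> Dia (Dia q and q) is true.
      At y: q -> r is true, Dia (Dia q and q) is true, so (q -> r) -> Dia (Dia q and q) is true.
      At z: q -> r is true, Dia (Dia q and q) is true, so (q -> r) -> Dia (Dia q and q) is true.
  So Box ((q -> r) -> Dia (Dia q and q)) is true at w.
Satisfying worlds: {u, v, w, x, y, z}

u, v, w, x, y, z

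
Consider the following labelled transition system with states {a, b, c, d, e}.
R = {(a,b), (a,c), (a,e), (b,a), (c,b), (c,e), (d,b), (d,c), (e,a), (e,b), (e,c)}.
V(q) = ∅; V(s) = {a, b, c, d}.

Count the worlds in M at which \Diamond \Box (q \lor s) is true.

4

Recall that \Box ψ holds at a world iff ψ holds at every accessible world, and \Diamond ψ holds iff ψ holds at some accessible world.
Let φ = \Diamond \Box (q \lor s). Evaluate φ at each world:
  a (successors {b, c, e}): φ is true.
  b (successors {a}): φ is false.
  c (successors {b, e}): φ is true.
  d (successors {b, c}): φ is true.
  e (successors {a, b, c}): φ is true.
For instance, at b:
  At b: \Diamond \Box (q \lor s) requires \Box (q \lor s) at some successor in {a}.
    At a: \Box (q \lor s) is false.
  So \Diamond \Box (q \lor s) is false at b.
Satisfying worlds: {a, c, d, e}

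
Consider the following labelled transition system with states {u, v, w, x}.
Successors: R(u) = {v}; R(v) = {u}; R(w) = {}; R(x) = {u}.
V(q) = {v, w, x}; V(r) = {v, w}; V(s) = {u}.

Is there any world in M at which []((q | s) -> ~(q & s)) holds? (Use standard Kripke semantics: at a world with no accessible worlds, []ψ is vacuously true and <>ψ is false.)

Yes

Let φ = []((q | s) -> ~(q & s)). Evaluate φ at each world:
  u (successors {v}): φ is true.
  v (successors {u}): φ is true.
  w (successors ∅): φ is true.
  x (successors {u}): φ is true.
Detail at u (witness):
  At u: []((q | s) -> ~(q & s)) requires (q | s) -> ~(q & s) at every successor {v}.
    At v: (q | s) -> ~(q & s) is true.
  So []((q | s) -> ~(q & s)) is true at u.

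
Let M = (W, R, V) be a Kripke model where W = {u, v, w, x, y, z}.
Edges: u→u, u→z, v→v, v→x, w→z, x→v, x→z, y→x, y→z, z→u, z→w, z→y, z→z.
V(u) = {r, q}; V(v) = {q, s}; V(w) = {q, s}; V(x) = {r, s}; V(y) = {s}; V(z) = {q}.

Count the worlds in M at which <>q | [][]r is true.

6

Let φ = <>q | [][]r. Evaluate φ at each world:
  u (successors {u, z}): φ is true.
  v (successors {v, x}): φ is true.
  w (successors {z}): φ is true.
  x (successors {v, z}): φ is true.
  y (successors {x, z}): φ is true.
  z (successors {u, w, y, z}): φ is true.
For instance, at z:
  At z: <>q is true, [][]r is false, so <>q | [][]r is true.
    At z: <>q requires q at some successor in {u, w, y, z}.
      q holds at u, so <>q is true at z.
    At z: [][]r requires []r at every successor {u, w, y, z}.
      []r fails at u, so [][]r is false at z.
Satisfying worlds: {u, v, w, x, y, z}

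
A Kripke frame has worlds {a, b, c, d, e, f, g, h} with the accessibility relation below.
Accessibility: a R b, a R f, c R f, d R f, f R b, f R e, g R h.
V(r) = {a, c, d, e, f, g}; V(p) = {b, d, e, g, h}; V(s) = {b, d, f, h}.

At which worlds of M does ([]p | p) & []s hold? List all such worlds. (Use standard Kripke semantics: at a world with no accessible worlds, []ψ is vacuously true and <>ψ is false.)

Let φ = ([]p | p) & []s. Evaluate φ at each world:
  a (successors {b, f}): φ is false.
  b (successors ∅): φ is true.
  c (successors {f}): φ is false.
  d (successors {f}): φ is true.
  e (successors ∅): φ is true.
  f (successors {b, e}): φ is false.
  g (successors {h}): φ is true.
  h (successors ∅): φ is true.
For instance, at g:
  At g: []p | p is true, []s is true, so ([]p | p) & []s is true.
    At g: []p is true, p is true, so []p | p is true.
      At g: []p requires p at every successor {h}.
        At h: p is true.
      So []p is true at g.
    At g: []s requires s at every successor {h}.
      At h: s is true.
    So []s is true at g.
Satisfying worlds: {b, d, e, g, h}

b, d, e, g, h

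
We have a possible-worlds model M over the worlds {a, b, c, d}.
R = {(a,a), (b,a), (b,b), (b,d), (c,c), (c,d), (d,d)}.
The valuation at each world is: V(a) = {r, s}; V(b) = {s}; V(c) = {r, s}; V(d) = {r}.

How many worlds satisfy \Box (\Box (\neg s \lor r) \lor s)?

4

Let φ = \Box (\Box (\neg s \lor r) \lor s). Evaluate φ at each world:
  a (successors {a}): φ is true.
  b (successors {a, b, d}): φ is true.
  c (successors {c, d}): φ is true.
  d (successors {d}): φ is true.
For instance, at b:
  At b: \Box (\Box (\neg s \lor r) \lor s) requires \Box (\neg s \lor r) \lor s at every successor {a, b, d}.
      At a: \Box (\neg s \lor r) is true, s is true, so \Box (\neg s \lor r) \lor s is true.
      At b: \Box (\neg s \lor r) is false, s is true, so \Box (\neg s \lor r) \lor s is true.
      At d: \Box (\neg s \lor r) is true, s is false, so \Box (\neg s \lor r) \lor s is true.
  So \Box (\Box (\neg s \lor r) \lor s) is true at b.
Satisfying worlds: {a, b, c, d}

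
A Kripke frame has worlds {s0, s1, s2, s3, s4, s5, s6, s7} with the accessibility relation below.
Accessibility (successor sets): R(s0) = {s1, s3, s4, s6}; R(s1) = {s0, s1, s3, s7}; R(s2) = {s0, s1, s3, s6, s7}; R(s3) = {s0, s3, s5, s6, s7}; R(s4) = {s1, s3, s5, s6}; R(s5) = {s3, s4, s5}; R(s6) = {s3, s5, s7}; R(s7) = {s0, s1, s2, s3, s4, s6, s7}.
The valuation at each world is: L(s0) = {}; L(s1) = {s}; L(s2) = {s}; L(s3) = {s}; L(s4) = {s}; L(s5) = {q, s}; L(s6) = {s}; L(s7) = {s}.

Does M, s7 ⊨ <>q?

Recall that <>ψ holds at a world iff ψ holds at some accessible world.
At s7: <>q requires q at some successor in {s0, s1, s2, s3, s4, s6, s7}.
  At s0: q is false.
  At s1: q is false.
  At s2: q is false.
  At s3: q is false.
  At s4: q is false.
  At s6: q is false.
  At s7: q is false.
So <>q is false at s7.

No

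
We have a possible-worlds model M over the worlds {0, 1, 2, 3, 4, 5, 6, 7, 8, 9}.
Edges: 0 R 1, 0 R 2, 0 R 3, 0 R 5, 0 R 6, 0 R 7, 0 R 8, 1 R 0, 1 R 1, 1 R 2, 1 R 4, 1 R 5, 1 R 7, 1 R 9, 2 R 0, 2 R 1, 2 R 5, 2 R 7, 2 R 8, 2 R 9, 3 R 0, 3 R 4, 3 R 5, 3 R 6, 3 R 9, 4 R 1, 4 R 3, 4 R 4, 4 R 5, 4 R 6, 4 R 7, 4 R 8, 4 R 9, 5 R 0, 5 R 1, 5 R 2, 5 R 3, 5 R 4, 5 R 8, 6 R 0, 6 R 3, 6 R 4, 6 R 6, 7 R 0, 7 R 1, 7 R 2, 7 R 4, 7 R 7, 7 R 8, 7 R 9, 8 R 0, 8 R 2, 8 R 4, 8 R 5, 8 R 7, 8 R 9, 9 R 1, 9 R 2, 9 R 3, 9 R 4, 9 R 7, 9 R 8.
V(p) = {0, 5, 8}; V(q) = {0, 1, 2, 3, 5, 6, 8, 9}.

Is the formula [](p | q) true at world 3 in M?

No

Recall that []ψ holds at a world iff ψ holds at every accessible world, and <>ψ holds iff ψ holds at some accessible world.
At 3: [](p | q) requires p | q at every successor {0, 4, 5, 6, 9}.
  p | q fails at 4, so [](p | q) is false at 3.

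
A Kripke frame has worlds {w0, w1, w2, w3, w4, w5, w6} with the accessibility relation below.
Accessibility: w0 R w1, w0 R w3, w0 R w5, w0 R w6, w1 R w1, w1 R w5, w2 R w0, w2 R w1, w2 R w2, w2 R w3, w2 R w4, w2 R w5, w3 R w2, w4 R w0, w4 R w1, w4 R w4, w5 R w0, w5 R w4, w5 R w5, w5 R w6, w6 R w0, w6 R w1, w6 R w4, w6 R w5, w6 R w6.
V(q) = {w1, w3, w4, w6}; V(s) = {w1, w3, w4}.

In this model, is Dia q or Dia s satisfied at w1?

Yes

At w1: Dia q is true, Dia s is true, so Dia q or Dia s is true.
  At w1: Dia q requires q at some successor in {w1, w5}.
    q holds at w1, so Dia q is true at w1.
  At w1: Dia s requires s at some successor in {w1, w5}.
    s holds at w1, so Dia s is true at w1.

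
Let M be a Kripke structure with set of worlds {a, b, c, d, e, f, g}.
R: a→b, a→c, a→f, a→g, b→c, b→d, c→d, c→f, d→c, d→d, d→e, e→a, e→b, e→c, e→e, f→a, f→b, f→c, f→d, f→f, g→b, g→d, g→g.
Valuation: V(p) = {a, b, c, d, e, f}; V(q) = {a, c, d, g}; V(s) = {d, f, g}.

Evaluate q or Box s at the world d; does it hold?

At d: q is true, Box s is false, so q or Box s is true.
  At d: Box s requires s at every successor {c, d, e}.
    s fails at c, so Box s is false at d.

Yes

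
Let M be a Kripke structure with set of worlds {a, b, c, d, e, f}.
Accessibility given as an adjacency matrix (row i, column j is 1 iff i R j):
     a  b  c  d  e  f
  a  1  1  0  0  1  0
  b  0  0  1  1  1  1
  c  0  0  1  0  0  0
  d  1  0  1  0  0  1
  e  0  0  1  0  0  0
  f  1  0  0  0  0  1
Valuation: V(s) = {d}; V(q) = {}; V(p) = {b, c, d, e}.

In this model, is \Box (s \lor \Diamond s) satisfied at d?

No

At d: \Box (s \lor \Diamond s) requires s \lor \Diamond s at every successor {a, c, f}.
  s \lor \Diamond s fails at a, so \Box (s \lor \Diamond s) is false at d.
    At a: s is false, \Diamond s is false, so s \lor \Diamond s is false.
      At a: \Diamond s requires s at some successor in {a, b, e}.
        At a: s is false.
        At b: s is false.
        At e: s is false.
      So \Diamond s is false at a.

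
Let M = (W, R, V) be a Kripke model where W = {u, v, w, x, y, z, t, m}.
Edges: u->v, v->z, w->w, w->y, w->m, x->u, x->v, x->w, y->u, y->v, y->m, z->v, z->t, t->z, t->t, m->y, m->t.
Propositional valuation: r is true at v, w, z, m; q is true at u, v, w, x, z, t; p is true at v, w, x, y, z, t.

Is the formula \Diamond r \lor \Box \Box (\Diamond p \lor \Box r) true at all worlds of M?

Let φ = \Diamond r \lor \Box \Box (\Diamond p \lor \Box r). Evaluate φ at each world:
  u (successors {v}): φ is true.
  v (successors {z}): φ is true.
  w (successors {w, y, m}): φ is true.
  x (successors {u, v, w}): φ is true.
  y (successors {u, v, m}): φ is true.
  z (successors {v, t}): φ is true.
  t (successors {z, t}): φ is true.
  m (successors {y, t}): φ is true.
For instance, at z:
  At z: \Diamond r is true, \Box \Box (\Diamond p \lor \Box r) is true, so \Diamond r \lor \Box \Box (\Diamond p \lor \Box r) is true.
    At z: \Diamond r requires r at some successor in {v, t}.
      r holds at v, so \Diamond r is true at z.
    At z: \Box \Box (\Diamond p \lor \Box r) requires \Box (\Diamond p \lor \Box r) at every successor {v, t}.
      At v: \Box (\Diamond p \lor \Box r) is true.
      At t: \Box (\Diamond p \lor \Box r) is true.
    So \Box \Box (\Diamond p \lor \Box r) is true at z.

Yes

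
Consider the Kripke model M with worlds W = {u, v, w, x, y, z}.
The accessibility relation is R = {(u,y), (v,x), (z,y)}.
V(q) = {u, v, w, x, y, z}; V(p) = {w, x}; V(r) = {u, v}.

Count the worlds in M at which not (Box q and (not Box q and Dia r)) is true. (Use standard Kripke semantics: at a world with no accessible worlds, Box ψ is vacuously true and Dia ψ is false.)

6

Let φ = not (Box q and (not Box q and Dia r)). Evaluate φ at each world:
  u (successors {y}): φ is true.
  v (successors {x}): φ is true.
  w (successors ∅): φ is true.
  x (successors ∅): φ is true.
  y (successors ∅): φ is true.
  z (successors {y}): φ is true.
For instance, at v:
  At v: Box q and (not Box q and Dia r) is false, so not (Box q and (not Box q and Dia r)) is true.
    At v: Box q is true, not Box q and Dia r is false, so Box q and (not Box q and Dia r) is false.
      At v: Box q requires q at every successor {x}.
        At x: q is true.
      So Box q is true at v.
      At v: not Box q is false, Dia r is false, so not Box q and Dia r is false.
Satisfying worlds: {u, v, w, x, y, z}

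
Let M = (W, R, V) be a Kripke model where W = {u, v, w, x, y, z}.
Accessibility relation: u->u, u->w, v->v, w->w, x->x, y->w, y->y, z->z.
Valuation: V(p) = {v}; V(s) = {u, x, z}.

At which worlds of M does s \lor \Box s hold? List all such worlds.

Recall that \Box ψ holds at a world iff ψ holds at every accessible world, and \Diamond ψ holds iff ψ holds at some accessible world.
Let φ = s \lor \Box s. Evaluate φ at each world:
  u (successors {u, w}): φ is true.
  v (successors {v}): φ is false.
  w (successors {w}): φ is false.
  x (successors {x}): φ is true.
  y (successors {w, y}): φ is false.
  z (successors {z}): φ is true.
For instance, at x:
  At x: s is true, \Box s is true, so s \lor \Box s is true.
    At x: \Box s requires s at every successor {x}.
      At x: s is true.
    So \Box s is true at x.
Satisfying worlds: {u, x, z}

u, x, z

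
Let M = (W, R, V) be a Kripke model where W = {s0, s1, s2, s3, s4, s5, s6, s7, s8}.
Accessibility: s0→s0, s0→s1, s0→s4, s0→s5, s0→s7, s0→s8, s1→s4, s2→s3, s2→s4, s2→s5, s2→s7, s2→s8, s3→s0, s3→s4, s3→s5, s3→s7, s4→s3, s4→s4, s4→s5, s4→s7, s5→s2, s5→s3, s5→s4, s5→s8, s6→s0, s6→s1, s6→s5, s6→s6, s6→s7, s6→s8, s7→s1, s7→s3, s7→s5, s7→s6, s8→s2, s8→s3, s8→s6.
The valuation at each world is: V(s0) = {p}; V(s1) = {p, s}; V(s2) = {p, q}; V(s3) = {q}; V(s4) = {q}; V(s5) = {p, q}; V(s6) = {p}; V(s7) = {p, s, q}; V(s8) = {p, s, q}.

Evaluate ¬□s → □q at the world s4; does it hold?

Yes

At s4: ¬□s is true, □q is true, so ¬□s → □q is true.
  At s4: □s is false, so ¬□s is true.
    At s4: □s requires s at every successor {s3, s4, s5, s7}.
      s fails at s3, so □s is false at s4.
  At s4: □q requires q at every successor {s3, s4, s5, s7}.
    At s3: q is true.
    At s4: q is true.
    At s5: q is true.
    At s7: q is true.
  So □q is true at s4.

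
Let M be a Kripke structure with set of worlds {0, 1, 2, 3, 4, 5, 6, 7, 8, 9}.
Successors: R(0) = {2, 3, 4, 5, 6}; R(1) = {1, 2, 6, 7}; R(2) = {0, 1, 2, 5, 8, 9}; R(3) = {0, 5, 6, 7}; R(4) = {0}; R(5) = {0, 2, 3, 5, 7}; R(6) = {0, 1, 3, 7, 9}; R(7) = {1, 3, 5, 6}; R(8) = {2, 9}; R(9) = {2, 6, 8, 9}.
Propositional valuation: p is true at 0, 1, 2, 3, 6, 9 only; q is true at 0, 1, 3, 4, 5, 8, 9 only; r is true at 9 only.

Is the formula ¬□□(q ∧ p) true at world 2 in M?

Recall that □ψ holds at a world iff ψ holds at every accessible world, and ◇ψ holds iff ψ holds at some accessible world.
At 2: □□(q ∧ p) is false, so ¬□□(q ∧ p) is true.
  At 2: □□(q ∧ p) requires □(q ∧ p) at every successor {0, 1, 2, 5, 8, 9}.
    □(q ∧ p) fails at 0, so □□(q ∧ p) is false at 2.
      At 0: □(q ∧ p) requires q ∧ p at every successor {2, 3, 4, 5, 6}.
        q ∧ p fails at 2, so □(q ∧ p) is false at 0.

Yes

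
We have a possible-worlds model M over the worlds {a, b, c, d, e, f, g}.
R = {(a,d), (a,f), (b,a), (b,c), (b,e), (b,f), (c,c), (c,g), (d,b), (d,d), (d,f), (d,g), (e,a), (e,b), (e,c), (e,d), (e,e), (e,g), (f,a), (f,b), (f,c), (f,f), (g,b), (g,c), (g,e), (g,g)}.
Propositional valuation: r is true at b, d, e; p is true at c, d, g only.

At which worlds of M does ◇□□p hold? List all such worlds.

none

Recall that □ψ holds at a world iff ψ holds at every accessible world, and ◇ψ holds iff ψ holds at some accessible world.
Let φ = ◇□□p. Evaluate φ at each world:
  a (successors {d, f}): φ is false.
  b (successors {a, c, e, f}): φ is false.
  c (successors {c, g}): φ is false.
  d (successors {b, d, f, g}): φ is false.
  e (successors {a, b, c, d, e, g}): φ is false.
  f (successors {a, b, c, f}): φ is false.
  g (successors {b, c, e, g}): φ is false.
For instance, at e:
  At e: ◇□□p requires □□p at some successor in {a, b, c, d, e, g}.
    At a: □□p is false.
    At b: □□p is false.
    At c: □□p is false.
    At d: □□p is false.
    At e: □□p is false.
    At g: □□p is false.
  So ◇□□p is false at e.
Satisfying worlds: none.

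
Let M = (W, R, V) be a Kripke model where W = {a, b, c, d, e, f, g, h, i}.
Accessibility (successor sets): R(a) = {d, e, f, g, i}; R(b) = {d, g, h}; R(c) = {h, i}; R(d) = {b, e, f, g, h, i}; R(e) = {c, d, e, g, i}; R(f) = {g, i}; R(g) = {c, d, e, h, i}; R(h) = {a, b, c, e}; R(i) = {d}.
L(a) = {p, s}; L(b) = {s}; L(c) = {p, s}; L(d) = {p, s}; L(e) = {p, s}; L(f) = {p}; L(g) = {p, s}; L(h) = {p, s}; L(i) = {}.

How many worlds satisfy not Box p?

7

Let φ = not Box p. Evaluate φ at each world:
  a (successors {d, e, f, g, i}): φ is true.
  b (successors {d, g, h}): φ is false.
  c (successors {h, i}): φ is true.
  d (successors {b, e, f, g, h, i}): φ is true.
  e (successors {c, d, e, g, i}): φ is true.
  f (successors {g, i}): φ is true.
  g (successors {c, d, e, h, i}): φ is true.
  h (successors {a, b, c, e}): φ is true.
  i (successors {d}): φ is false.
For instance, at c:
  At c: Box p is false, so not Box p is true.
    At c: Box p requires p at every successor {h, i}.
      p fails at i, so Box p is false at c.
Satisfying worlds: {a, c, d, e, f, g, h}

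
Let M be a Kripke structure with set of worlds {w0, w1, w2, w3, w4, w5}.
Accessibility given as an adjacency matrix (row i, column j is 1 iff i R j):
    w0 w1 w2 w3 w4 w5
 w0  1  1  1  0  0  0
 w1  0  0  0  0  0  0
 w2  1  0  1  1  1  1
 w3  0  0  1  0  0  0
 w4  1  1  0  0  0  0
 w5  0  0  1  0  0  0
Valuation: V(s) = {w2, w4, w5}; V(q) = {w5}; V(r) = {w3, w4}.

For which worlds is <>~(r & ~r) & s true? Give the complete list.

w2, w4, w5

Let φ = <>~(r & ~r) & s. Evaluate φ at each world:
  w0 (successors {w0, w1, w2}): φ is false.
  w1 (successors ∅): φ is false.
  w2 (successors {w0, w2, w3, w4, w5}): φ is true.
  w3 (successors {w2}): φ is false.
  w4 (successors {w0, w1}): φ is true.
  w5 (successors {w2}): φ is true.
For instance, at w2:
  At w2: <>~(r & ~r) is true, s is true, so <>~(r & ~r) & s is true.
    At w2: <>~(r & ~r) requires ~(r & ~r) at some successor in {w0, w2, w3, w4, w5}.
      ~(r & ~r) holds at w0, so <>~(r & ~r) is true at w2.
Satisfying worlds: {w2, w4, w5}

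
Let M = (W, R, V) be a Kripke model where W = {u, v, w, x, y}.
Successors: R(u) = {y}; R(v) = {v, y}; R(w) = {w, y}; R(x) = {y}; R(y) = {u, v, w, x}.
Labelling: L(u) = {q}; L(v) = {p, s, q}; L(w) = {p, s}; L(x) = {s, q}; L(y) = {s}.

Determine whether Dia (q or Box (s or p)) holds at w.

At w: Dia (q or Box (s or p)) requires q or Box (s or p) at some successor in {w, y}.
  q or Box (s or p) holds at w, so Dia (q or Box (s or p)) is true at w.
    At w: q is false, Box (s or p) is true, so q or Box (s or p) is true.
      At w: Box (s or p) requires s or p at every successor {w, y}.
        At w: s or p is true.
        At y: s or p is true.
      So Box (s or p) is true at w.

Yes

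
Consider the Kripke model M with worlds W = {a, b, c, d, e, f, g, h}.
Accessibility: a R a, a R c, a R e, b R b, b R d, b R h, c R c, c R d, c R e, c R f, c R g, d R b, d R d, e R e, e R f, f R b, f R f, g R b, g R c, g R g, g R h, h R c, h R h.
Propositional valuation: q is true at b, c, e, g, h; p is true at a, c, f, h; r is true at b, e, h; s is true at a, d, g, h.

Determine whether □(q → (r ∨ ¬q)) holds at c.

At c: □(q → (r ∨ ¬q)) requires q → (r ∨ ¬q) at every successor {c, d, e, f, g}.
  q → (r ∨ ¬q) fails at c, so □(q → (r ∨ ¬q)) is false at c.

No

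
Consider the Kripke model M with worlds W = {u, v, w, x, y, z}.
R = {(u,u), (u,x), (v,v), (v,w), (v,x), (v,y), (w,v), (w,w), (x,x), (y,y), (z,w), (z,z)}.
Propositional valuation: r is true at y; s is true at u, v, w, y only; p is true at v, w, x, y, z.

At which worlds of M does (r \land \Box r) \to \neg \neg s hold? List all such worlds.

u, v, w, x, y, z

Recall that \Box ψ holds at a world iff ψ holds at every accessible world, and \Diamond ψ holds iff ψ holds at some accessible world.
Let φ = (r \land \Box r) \to \neg \neg s. Evaluate φ at each world:
  u (successors {u, x}): φ is true.
  v (successors {v, w, x, y}): φ is true.
  w (successors {v, w}): φ is true.
  x (successors {x}): φ is true.
  y (successors {y}): φ is true.
  z (successors {w, z}): φ is true.
For instance, at z:
  At z: r \land \Box r is false, \neg \neg s is false, so (r \land \Box r) \to \neg \neg s is true.
    At z: r is false, \Box r is false, so r \land \Box r is false.
      At z: \Box r requires r at every successor {w, z}.
        r fails at w, so \Box r is false at z.
Satisfying worlds: {u, v, w, x, y, z}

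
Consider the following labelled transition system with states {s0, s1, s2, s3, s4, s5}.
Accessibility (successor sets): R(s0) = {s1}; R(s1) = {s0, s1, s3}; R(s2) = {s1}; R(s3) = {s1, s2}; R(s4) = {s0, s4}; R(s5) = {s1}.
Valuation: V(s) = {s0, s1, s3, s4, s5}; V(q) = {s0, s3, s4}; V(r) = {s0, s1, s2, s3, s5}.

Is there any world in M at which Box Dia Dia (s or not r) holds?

Let φ = Box Dia Dia (s or not r). Evaluate φ at each world:
  s0 (successors {s1}): φ is true.
  s1 (successors {s0, s1, s3}): φ is true.
  s2 (successors {s1}): φ is true.
  s3 (successors {s1, s2}): φ is true.
  s4 (successors {s0, s4}): φ is true.
  s5 (successors {s1}): φ is true.
Detail at s0 (witness):
  At s0: Box Dia Dia (s or not r) requires Dia Dia (s or not r) at every successor {s1}.
      At s1: Dia Dia (s or not r) requires Dia (s or not r) at some successor in {s0, s1, s3}.
        Dia (s or not r) holds at s0, so Dia Dia (s or not r) is true at s1.
  So Box Dia Dia (s or not r) is true at s0.

Yes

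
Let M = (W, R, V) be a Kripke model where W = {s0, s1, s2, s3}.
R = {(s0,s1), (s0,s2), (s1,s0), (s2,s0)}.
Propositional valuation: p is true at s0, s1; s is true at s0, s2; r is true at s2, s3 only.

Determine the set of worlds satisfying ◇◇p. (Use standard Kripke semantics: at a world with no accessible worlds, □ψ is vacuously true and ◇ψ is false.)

Recall that ◇ψ holds at a world iff ψ holds at some accessible world.
Let φ = ◇◇p. Evaluate φ at each world:
  s0 (successors {s1, s2}): φ is true.
  s1 (successors {s0}): φ is true.
  s2 (successors {s0}): φ is true.
  s3 (successors ∅): φ is false.
For instance, at s0:
  At s0: ◇◇p requires ◇p at some successor in {s1, s2}.
    ◇p holds at s1, so ◇◇p is true at s0.
      At s1: ◇p requires p at some successor in {s0}.
        p holds at s0, so ◇p is true at s1.
Satisfying worlds: {s0, s1, s2}

s0, s1, s2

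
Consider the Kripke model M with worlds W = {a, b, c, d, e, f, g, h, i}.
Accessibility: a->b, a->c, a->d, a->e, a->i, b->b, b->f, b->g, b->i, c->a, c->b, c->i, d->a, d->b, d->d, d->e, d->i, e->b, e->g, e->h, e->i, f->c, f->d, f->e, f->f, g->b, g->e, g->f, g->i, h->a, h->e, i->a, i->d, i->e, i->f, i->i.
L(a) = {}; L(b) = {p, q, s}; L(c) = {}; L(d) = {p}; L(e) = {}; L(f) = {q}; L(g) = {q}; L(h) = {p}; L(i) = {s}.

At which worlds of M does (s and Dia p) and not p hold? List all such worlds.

i

Let φ = (s and Dia p) and not p. Evaluate φ at each world:
  a (successors {b, c, d, e, i}): φ is false.
  b (successors {b, f, g, i}): φ is false.
  c (successors {a, b, i}): φ is false.
  d (successors {a, b, d, e, i}): φ is false.
  e (successors {b, g, h, i}): φ is false.
  f (successors {c, d, e, f}): φ is false.
  g (successors {b, e, f, i}): φ is false.
  h (successors {a, e}): φ is false.
  i (successors {a, d, e, f, i}): φ is true.
For instance, at e:
  At e: s and Dia p is false, not p is true, so (s and Dia p) and not p is false.
    At e: s is false, Dia p is true, so s and Dia p is false.
      At e: Dia p requires p at some successor in {b, g, h, i}.
        p holds at b, so Dia p is true at e.
Satisfying worlds: {i}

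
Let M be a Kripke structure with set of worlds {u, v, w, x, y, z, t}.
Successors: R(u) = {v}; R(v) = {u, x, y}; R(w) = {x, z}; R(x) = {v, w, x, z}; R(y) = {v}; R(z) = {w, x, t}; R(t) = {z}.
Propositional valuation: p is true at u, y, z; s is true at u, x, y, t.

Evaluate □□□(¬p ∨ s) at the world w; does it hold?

At w: □□□(¬p ∨ s) requires □□(¬p ∨ s) at every successor {x, z}.
  □□(¬p ∨ s) fails at x, so □□□(¬p ∨ s) is false at w.
    At x: □□(¬p ∨ s) requires □(¬p ∨ s) at every successor {v, w, x, z}.
      □(¬p ∨ s) fails at w, so □□(¬p ∨ s) is false at x.

No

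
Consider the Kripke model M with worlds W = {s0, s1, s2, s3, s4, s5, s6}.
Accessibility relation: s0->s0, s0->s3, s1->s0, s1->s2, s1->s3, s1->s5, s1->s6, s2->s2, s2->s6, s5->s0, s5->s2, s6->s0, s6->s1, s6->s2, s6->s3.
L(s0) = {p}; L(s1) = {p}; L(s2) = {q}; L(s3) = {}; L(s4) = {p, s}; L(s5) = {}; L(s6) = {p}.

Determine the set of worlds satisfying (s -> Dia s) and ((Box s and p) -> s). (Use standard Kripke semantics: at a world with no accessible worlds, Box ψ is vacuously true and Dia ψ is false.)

Let φ = (s -> Dia s) and ((Box s and p) -> s). Evaluate φ at each world:
  s0 (successors {s0, s3}): φ is true.
  s1 (successors {s0, s2, s3, s5, s6}): φ is true.
  s2 (successors {s2, s6}): φ is true.
  s3 (successors ∅): φ is true.
  s4 (successors ∅): φ is false.
  s5 (successors {s0, s2}): φ is true.
  s6 (successors {s0, s1, s2, s3}): φ is true.
For instance, at s2:
  At s2: s -> Dia s is true, (Box s and p) -> s is true, so (s -> Dia s) and ((Box s and p) -> s) is true.
    At s2: s is false, Dia s is false, so s -> Dia s is true.
      At s2: Dia s requires s at some successor in {s2, s6}.
        At s2: s is false.
        At s6: s is false.
      So Dia s is false at s2.
    At s2: Box s and p is false, s is false, so (Box s and p) -> s is true.
      At s2: Box s is false, p is false, so Box s and p is false.
Satisfying worlds: {s0, s1, s2, s3, s5, s6}

s0, s1, s2, s3, s5, s6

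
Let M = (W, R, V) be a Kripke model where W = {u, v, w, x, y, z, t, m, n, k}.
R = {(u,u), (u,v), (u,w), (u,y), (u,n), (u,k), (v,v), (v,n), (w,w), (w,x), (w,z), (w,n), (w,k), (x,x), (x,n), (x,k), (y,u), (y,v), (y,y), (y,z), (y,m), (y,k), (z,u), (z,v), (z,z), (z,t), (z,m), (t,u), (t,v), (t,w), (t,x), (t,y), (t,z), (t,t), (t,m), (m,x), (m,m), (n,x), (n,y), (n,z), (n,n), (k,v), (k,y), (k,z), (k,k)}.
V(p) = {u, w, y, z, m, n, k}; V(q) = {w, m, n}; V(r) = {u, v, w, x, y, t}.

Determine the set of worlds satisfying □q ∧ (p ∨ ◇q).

none

Recall that □ψ holds at a world iff ψ holds at every accessible world, and ◇ψ holds iff ψ holds at some accessible world.
Let φ = □q ∧ (p ∨ ◇q). Evaluate φ at each world:
  u (successors {u, v, w, y, n, k}): φ is false.
  v (successors {v, n}): φ is false.
  w (successors {w, x, z, n, k}): φ is false.
  x (successors {x, n, k}): φ is false.
  y (successors {u, v, y, z, m, k}): φ is false.
  z (successors {u, v, z, t, m}): φ is false.
  t (successors {u, v, w, x, y, z, t, m}): φ is false.
  m (successors {x, m}): φ is false.
  n (successors {x, y, z, n}): φ is false.
  k (successors {v, y, z, k}): φ is false.
For instance, at k:
  At k: □q is false, p ∨ ◇q is true, so □q ∧ (p ∨ ◇q) is false.
    At k: □q requires q at every successor {v, y, z, k}.
      q fails at v, so □q is false at k.
    At k: p is true, ◇q is false, so p ∨ ◇q is true.
      At k: ◇q requires q at some successor in {v, y, z, k}.
        At v: q is false.
        At y: q is false.
        At z: q is false.
        At k: q is false.
      So ◇q is false at k.
Satisfying worlds: none.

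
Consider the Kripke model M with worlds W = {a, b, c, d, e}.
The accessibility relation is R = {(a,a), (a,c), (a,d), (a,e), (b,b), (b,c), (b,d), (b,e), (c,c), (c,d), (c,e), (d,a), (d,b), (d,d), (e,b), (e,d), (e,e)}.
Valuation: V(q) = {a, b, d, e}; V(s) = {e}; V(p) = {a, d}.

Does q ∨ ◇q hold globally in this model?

Let φ = q ∨ ◇q. Evaluate φ at each world:
  a (successors {a, c, d, e}): φ is true.
  b (successors {b, c, d, e}): φ is true.
  c (successors {c, d, e}): φ is true.
  d (successors {a, b, d}): φ is true.
  e (successors {b, d, e}): φ is true.
For instance, at e:
  At e: q is true, ◇q is true, so q ∨ ◇q is true.
    At e: ◇q requires q at some successor in {b, d, e}.
      q holds at b, so ◇q is true at e.

Yes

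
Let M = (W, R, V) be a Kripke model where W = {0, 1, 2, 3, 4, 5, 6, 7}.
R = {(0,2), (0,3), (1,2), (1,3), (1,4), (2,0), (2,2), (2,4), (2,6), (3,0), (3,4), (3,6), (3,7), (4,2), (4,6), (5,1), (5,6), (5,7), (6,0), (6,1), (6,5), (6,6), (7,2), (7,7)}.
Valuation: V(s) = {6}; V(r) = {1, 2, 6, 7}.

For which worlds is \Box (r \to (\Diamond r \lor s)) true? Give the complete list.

Recall that \Box ψ holds at a world iff ψ holds at every accessible world, and \Diamond ψ holds iff ψ holds at some accessible world.
Let φ = \Box (r \to (\Diamond r \lor s)). Evaluate φ at each world:
  0 (successors {2, 3}): φ is true.
  1 (successors {2, 3, 4}): φ is true.
  2 (successors {0, 2, 4, 6}): φ is true.
  3 (successors {0, 4, 6, 7}): φ is true.
  4 (successors {2, 6}): φ is true.
  5 (successors {1, 6, 7}): φ is true.
  6 (successors {0, 1, 5, 6}): φ is true.
  7 (successors {2, 7}): φ is true.
For instance, at 0:
  At 0: \Box (r \to (\Diamond r \lor s)) requires r \to (\Diamond r \lor s) at every successor {2, 3}.
      At 2: r is true, \Diamond r \lor s is true, so r \to (\Diamond r \lor s) is true.
      At 3: r is false, \Diamond r \lor s is true, so r \to (\Diamond r \lor s) is true.
  So \Box (r \to (\Diamond r \lor s)) is true at 0.
Satisfying worlds: {0, 1, 2, 3, 4, 5, 6, 7}

0, 1, 2, 3, 4, 5, 6, 7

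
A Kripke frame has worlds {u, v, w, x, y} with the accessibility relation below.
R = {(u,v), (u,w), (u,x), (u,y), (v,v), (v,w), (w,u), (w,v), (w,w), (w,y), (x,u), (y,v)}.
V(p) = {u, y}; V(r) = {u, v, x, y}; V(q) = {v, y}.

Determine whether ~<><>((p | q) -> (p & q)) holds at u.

Recall that <>ψ holds at a world iff ψ holds at some accessible world.
At u: <><>((p | q) -> (p & q)) is true, so ~<><>((p | q) -> (p & q)) is false.
  At u: <><>((p | q) -> (p & q)) requires <>((p | q) -> (p & q)) at some successor in {v, w, x, y}.
    <>((p | q) -> (p & q)) holds at v, so <><>((p | q) -> (p & q)) is true at u.
      At v: <>((p | q) -> (p & q)) requires (p | q) -> (p & q) at some successor in {v, w}.
        (p | q) -> (p & q) holds at w, so <>((p | q) -> (p & q)) is true at v.

No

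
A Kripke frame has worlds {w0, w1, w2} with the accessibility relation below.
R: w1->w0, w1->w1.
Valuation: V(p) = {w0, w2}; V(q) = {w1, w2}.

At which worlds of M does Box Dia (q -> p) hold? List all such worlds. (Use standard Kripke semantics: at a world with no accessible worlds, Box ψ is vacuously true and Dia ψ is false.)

w0, w2

Let φ = Box Dia (q -> p). Evaluate φ at each world:
  w0 (successors ∅): φ is true.
  w1 (successors {w0, w1}): φ is false.
  w2 (successors ∅): φ is true.
For instance, at w1:
  At w1: Box Dia (q -> p) requires Dia (q -> p) at every successor {w0, w1}.
    Dia (q -> p) fails at w0, so Box Dia (q -> p) is false at w1.
      At w0: no accessible worlds, so Dia (q -> p) is false.
Satisfying worlds: {w0, w2}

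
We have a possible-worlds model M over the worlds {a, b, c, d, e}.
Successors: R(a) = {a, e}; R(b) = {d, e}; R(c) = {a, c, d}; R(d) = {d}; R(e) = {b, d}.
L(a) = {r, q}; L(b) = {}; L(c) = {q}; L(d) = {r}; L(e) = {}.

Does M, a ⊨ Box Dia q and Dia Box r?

No

Recall that Box ψ holds at a world iff ψ holds at every accessible world, and Dia ψ holds iff ψ holds at some accessible world.
At a: Box Dia q is false, Dia Box r is false, so Box Dia q and Dia Box r is false.
  At a: Box Dia q requires Dia q at every successor {a, e}.
    Dia q fails at e, so Box Dia q is false at a.
      At e: Dia q requires q at some successor in {b, d}.
        At b: q is false.
        At d: q is false.
      So Dia q is false at e.
  At a: Dia Box r requires Box r at some successor in {a, e}.
    At a: Box r is false.
    At e: Box r is false.
  So Dia Box r is false at a.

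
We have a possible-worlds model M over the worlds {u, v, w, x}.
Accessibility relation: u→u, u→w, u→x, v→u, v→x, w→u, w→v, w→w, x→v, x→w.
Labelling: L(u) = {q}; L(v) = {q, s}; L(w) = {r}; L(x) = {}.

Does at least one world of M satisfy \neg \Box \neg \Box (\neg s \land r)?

Let φ = \neg \Box \neg \Box (\neg s \land r). Evaluate φ at each world:
  u (successors {u, w, x}): φ is false.
  v (successors {u, x}): φ is false.
  w (successors {u, v, w}): φ is false.
  x (successors {v, w}): φ is false.
For instance, at w:
  At w: \Box \neg \Box (\neg s \land r) is true, so \neg \Box \neg \Box (\neg s \land r) is false.
    At w: \Box \neg \Box (\neg s \land r) requires \neg \Box (\neg s \land r) at every successor {u, v, w}.
      At u: \neg \Box (\neg s \land r) is true.
      At v: \neg \Box (\neg s \land r) is true.
      At w: \neg \Box (\neg s \land r) is true.
    So \Box \neg \Box (\neg s \land r) is true at w.

No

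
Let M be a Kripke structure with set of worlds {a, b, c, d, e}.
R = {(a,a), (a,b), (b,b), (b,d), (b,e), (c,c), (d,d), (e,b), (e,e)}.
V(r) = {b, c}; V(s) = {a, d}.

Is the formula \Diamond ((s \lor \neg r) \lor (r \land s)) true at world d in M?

Recall that \Diamond ψ holds at a world iff ψ holds at some accessible world.
At d: \Diamond ((s \lor \neg r) \lor (r \land s)) requires (s \lor \neg r) \lor (r \land s) at some successor in {d}.
  (s \lor \neg r) \lor (r \land s) holds at d, so \Diamond ((s \lor \neg r) \lor (r \land s)) is true at d.

Yes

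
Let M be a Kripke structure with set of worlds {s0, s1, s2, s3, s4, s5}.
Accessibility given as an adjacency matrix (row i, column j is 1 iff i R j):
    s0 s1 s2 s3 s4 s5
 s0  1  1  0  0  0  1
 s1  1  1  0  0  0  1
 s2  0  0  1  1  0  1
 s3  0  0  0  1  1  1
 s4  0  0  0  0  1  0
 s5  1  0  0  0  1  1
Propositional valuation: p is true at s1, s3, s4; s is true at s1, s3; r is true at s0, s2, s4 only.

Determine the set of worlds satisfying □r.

s4

Let φ = □r. Evaluate φ at each world:
  s0 (successors {s0, s1, s5}): φ is false.
  s1 (successors {s0, s1, s5}): φ is false.
  s2 (successors {s2, s3, s5}): φ is false.
  s3 (successors {s3, s4, s5}): φ is false.
  s4 (successors {s4}): φ is true.
  s5 (successors {s0, s4, s5}): φ is false.
For instance, at s2:
  At s2: □r requires r at every successor {s2, s3, s5}.
    r fails at s3, so □r is false at s2.
Satisfying worlds: {s4}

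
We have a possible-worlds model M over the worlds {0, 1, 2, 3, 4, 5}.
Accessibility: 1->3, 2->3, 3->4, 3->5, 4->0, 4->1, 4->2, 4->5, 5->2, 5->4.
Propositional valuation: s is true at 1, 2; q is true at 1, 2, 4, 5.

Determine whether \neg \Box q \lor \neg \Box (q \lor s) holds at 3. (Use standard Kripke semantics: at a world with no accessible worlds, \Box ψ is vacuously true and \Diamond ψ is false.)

At 3: \neg \Box q is false, \neg \Box (q \lor s) is false, so \neg \Box q \lor \neg \Box (q \lor s) is false.
  At 3: \Box q is true, so \neg \Box q is false.
    At 3: \Box q requires q at every successor {4, 5}.
      At 4: q is true.
      At 5: q is true.
    So \Box q is true at 3.
  At 3: \Box (q \lor s) is true, so \neg \Box (q \lor s) is false.
    At 3: \Box (q \lor s) requires q \lor s at every successor {4, 5}.
      At 4: q \lor s is true.
      At 5: q \lor s is true.
    So \Box (q \lor s) is true at 3.

No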